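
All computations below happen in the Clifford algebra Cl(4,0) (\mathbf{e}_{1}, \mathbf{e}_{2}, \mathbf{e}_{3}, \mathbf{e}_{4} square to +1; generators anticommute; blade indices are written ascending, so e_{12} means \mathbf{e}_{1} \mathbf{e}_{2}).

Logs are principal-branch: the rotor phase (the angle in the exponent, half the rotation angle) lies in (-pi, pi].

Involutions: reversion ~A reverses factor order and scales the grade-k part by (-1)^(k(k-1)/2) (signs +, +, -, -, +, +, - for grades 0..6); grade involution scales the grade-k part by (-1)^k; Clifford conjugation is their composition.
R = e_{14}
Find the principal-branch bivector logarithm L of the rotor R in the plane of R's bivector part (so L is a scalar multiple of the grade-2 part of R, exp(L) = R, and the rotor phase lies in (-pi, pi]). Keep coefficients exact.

The scalar part of R is 0, and that scalar determines the rotor phase on the principal branch; recovering the unit plane as bivector-part over sine of the phase gives L = phase * plane.
Concretely: cos(phase) = 0 gives phase = ±\frac{\pi}{2}, and since phase/sin(phase) is even the sign is immaterial: L = (phase/sin(phase)) * <R>_2 = (\frac{\pi}{2}) * <R>_2.
Answer: \frac{\pi}{2} e_{14}


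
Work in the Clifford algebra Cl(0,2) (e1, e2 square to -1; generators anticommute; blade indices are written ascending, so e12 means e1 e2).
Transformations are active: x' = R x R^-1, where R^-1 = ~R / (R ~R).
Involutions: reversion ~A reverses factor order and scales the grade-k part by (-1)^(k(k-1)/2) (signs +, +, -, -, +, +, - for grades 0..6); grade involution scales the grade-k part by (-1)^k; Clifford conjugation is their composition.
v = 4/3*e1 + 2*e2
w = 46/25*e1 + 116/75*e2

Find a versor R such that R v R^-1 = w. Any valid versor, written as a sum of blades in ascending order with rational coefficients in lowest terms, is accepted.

A norm check does it: q(v) = q(w) = -52/9, hence R = v + w = 238/75*e1 + 266/75*e2 realises the map — parallel part kept, (v - w)/2 negated, v carried to w.
Answer: 238/75*e1 + 266/75*e2


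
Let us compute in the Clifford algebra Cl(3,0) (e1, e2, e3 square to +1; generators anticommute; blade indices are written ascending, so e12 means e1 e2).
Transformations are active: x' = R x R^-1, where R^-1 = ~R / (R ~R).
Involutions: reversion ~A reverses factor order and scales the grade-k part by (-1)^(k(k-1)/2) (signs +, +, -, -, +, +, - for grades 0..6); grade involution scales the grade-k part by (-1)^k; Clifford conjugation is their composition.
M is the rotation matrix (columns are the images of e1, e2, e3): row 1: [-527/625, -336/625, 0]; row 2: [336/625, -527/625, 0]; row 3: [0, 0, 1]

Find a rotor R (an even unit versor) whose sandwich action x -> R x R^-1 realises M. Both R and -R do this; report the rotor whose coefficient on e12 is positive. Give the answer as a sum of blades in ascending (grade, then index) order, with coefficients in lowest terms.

Method: write R = a + b12*e12 + b13*e13 + b23*e23 with a^2 + b12^2 + b13^2 + b23^2 = 1 (so R^-1 = ~R). Expanding the columns R e_j ~R gives tr M = 4a^2 - 1 and, from the antisymmetric part, M21 - M12 = -4a*b12, M13 - M31 = 4a*b13, M32 - M23 = -4a*b23.
Here tr M = -429/625, so a^2 = (1 + tr M)/4 = 49/625 and a = ±7/25. Taking a = 7/25: M21 - M12 = 672/625, M13 - M31 = 0, M32 - M23 = 0, giving b12 = -24/25, b13 = 0, b23 = 0, i.e. R = 7/25 - 24/25*e12.
Its e12 coefficient is negative, so report the other preimage -R.
Answer: -7/25 + 24/25*e12. Key observation: the double cover Spin(3) -> SO(3) sends R and -R to the same matrix (trace -429/625 here), so the stated sign of the e12 coefficient is what selects one sheet.


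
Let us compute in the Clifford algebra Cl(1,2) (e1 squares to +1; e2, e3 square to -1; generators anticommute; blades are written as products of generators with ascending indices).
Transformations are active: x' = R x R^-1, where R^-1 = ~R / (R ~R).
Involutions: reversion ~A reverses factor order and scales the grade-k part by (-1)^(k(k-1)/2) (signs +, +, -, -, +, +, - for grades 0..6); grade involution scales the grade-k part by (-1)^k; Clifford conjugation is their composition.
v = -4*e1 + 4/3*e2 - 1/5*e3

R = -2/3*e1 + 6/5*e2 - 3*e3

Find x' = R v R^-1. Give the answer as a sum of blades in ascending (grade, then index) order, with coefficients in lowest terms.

~R = -2/3*e1 + 6/5*e2 - 3*e3, and R ~R = -2249/225, so R^-1 = ~R / (-2249/225).
R v = 7/15 + 176/45*e1 e2 - 178/15*e1 e3 + 94/25*e2 e3
Answer: 9136/2249*e1 - 9752/6747*e2 + 5399/11245*e3


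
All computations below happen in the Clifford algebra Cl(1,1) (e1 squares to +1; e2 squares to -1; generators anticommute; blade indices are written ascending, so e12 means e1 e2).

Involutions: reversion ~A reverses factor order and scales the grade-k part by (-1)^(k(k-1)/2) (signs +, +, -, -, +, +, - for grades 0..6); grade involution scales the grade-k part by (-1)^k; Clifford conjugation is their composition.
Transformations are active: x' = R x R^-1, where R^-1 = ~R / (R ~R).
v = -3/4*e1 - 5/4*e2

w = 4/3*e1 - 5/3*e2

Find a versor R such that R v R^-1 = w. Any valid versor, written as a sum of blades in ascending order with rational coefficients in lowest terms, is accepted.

A norm check does it: q(v) = q(w) = -1, hence R = v + w = 7/12*e1 - 35/12*e2 realises the map — parallel part kept, (v - w)/2 negated, v carried to w.
Answer: 7/12*e1 - 35/12*e2


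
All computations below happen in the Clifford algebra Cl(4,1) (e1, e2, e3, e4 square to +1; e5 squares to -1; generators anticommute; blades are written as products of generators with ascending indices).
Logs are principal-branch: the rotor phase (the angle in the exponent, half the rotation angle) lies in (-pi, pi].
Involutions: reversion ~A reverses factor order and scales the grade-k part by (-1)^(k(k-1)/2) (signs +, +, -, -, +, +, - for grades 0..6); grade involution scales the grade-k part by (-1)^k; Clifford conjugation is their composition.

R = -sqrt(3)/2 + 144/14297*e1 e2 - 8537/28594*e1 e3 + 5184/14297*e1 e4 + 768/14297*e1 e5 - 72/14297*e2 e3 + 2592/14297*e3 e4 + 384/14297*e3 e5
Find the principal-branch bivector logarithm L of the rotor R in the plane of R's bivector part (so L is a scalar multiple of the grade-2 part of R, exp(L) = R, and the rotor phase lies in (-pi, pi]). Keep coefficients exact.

The scalar part of R is -sqrt(3)/2, so the principal-branch rotor phase is pinned; divide the bivector part by its sine to get the unit plane — L is the phase times that plane.
Concretely: cos(phase) = -sqrt(3)/2 gives phase = ±5*pi/6, and since phase/sin(phase) is even the sign is immaterial: L = (phase/sin(phase)) * <R>_2 = (5*pi/3) * <R>_2.
Answer: 240*pi/14297*e1 e2 - 42685*pi/85782*e1 e3 + 8640*pi/14297*e1 e4 + 1280*pi/14297*e1 e5 - 120*pi/14297*e2 e3 + 4320*pi/14297*e3 e4 + 640*pi/14297*e3 e5


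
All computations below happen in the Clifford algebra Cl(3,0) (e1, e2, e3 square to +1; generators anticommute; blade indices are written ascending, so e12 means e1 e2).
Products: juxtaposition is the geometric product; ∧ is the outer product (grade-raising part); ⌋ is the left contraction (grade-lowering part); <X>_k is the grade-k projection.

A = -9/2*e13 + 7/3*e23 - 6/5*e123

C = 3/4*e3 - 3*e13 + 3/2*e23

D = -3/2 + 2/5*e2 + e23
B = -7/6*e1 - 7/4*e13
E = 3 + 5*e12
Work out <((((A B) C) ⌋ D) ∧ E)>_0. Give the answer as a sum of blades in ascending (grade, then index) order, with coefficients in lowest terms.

step 1: -63/8 + 21/10*e2 - 21/4*e3 - 49/12*e12 + 7/5*e23 - 49/18*e123
step 2: -483/80 - 35/3*e1 + 2051/120*e2 - 441/160*e3 - 749/120*e12 + 35/2*e13 - 1799/80*e23 + 259/80*e123
step 3: 92113/2400 + 273/800*e2 + 2051/120*e3 - 483/80*e23
step 4: 92113/800 + 819/800*e2 + 2051/40*e3 + 92113/480*e12 - 1449/80*e23 + 2051/24*e123
step 5: 92113/800
Answer: 92113/800


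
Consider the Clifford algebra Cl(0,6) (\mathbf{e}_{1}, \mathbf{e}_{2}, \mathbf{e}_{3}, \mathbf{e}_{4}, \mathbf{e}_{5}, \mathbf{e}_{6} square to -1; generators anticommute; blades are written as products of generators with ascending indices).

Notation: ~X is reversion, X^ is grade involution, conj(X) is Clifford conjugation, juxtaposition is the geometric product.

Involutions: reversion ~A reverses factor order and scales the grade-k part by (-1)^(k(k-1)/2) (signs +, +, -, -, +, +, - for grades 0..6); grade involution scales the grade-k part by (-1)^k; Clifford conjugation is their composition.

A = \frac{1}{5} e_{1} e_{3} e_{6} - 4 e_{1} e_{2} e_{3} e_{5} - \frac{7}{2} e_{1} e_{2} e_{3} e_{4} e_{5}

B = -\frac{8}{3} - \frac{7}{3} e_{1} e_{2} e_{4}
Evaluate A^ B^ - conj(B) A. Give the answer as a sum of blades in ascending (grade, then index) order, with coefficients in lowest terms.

first term: -\frac{49}{6} e_{3} e_{5} + \frac{8}{15} e_{1} e_{3} e_{6} - \frac{28}{3} e_{3} e_{4} e_{5} + \frac{32}{3} e_{1} e_{2} e_{3} e_{5} - \frac{7}{15} e_{2} e_{3} e_{4} e_{6} - \frac{28}{3} e_{1} e_{2} e_{3} e_{4} e_{5}
second term: -\frac{49}{6} e_{3} e_{5} - \frac{8}{15} e_{1} e_{3} e_{6} + \frac{28}{3} e_{3} e_{4} e_{5} + \frac{32}{3} e_{1} e_{2} e_{3} e_{5} - \frac{7}{15} e_{2} e_{3} e_{4} e_{6} + \frac{28}{3} e_{1} e_{2} e_{3} e_{4} e_{5}
Answer: \frac{16}{15} e_{1} e_{3} e_{6} - \frac{56}{3} e_{3} e_{4} e_{5} - \frac{56}{3} e_{1} e_{2} e_{3} e_{4} e_{5}


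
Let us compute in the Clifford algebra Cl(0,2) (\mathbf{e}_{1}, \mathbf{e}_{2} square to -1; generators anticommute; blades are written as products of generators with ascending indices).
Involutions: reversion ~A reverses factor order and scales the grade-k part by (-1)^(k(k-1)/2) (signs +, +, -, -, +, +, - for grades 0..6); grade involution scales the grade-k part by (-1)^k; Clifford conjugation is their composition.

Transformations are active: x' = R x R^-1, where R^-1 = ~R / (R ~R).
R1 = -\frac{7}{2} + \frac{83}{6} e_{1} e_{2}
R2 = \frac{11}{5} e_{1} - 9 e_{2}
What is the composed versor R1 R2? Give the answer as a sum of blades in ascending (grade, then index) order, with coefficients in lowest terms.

Distribute over the terms of R1 (each basis-blade product reordered to ascending indices, repeated generators contracted through their squares):
(-\frac{7}{2}) R2 = -\frac{77}{10} e_{1} + \frac{63}{2} e_{2}
(\frac{83}{6} e_{1} e_{2}) R2 = \frac{249}{2} e_{1} + \frac{913}{30} e_{2}
Summing the partial products and collecting blades:
Answer: \frac{584}{5} e_{1} + \frac{929}{15} e_{2}


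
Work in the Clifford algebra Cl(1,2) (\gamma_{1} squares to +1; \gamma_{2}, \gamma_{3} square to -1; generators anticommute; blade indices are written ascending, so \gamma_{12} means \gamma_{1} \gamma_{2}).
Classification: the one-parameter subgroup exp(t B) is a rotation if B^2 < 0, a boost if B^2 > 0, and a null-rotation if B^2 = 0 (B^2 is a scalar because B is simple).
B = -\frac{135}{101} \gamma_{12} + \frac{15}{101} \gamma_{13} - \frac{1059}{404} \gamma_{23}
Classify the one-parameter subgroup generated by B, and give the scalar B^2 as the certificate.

B^2 term by term: the squares give (-\frac{135}{101})^2*(\gamma_{12})^2 + (\frac{15}{101})^2*(\gamma_{13})^2 + (-\frac{1059}{404})^2*(\gamma_{23})^2 = \frac{18225}{10201}*(+1) + \frac{225}{10201}*(+1) + \frac{1121481}{163216}*(-1) = -\frac{81}{16} (each basis 2-blade squares to minus the product of its generators' squares); cross terms between blades sharing an index anticommute and cancel. So B^2 = -\frac{81}{16}.
Answer: rotation, certificate B^2 = -\frac{81}{16}. No conjugation can change B^2 = -\frac{81}{16}; the sign gives the class.


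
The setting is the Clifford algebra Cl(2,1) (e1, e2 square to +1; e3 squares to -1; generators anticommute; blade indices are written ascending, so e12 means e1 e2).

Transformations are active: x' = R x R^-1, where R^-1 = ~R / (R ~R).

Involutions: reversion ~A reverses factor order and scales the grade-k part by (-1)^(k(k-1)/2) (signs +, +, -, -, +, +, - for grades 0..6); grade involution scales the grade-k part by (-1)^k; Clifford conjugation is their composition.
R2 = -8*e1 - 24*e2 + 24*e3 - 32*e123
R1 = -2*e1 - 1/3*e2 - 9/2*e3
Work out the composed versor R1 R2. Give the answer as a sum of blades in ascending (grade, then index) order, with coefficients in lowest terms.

Distribute over the terms of R1 (each basis-blade product reordered to ascending indices, repeated generators contracted through their squares):
(-2*e1) R2 = 16 + 48*e12 - 48*e13 + 64*e23
(-1/3*e2) R2 = 8 - 8/3*e12 - 32/3*e13 - 8*e23
(-9/2*e3) R2 = 108 - 144*e12 - 36*e13 - 108*e23
Summing the partial products and collecting blades:
Answer: 132 - 296/3*e12 - 284/3*e13 - 52*e23


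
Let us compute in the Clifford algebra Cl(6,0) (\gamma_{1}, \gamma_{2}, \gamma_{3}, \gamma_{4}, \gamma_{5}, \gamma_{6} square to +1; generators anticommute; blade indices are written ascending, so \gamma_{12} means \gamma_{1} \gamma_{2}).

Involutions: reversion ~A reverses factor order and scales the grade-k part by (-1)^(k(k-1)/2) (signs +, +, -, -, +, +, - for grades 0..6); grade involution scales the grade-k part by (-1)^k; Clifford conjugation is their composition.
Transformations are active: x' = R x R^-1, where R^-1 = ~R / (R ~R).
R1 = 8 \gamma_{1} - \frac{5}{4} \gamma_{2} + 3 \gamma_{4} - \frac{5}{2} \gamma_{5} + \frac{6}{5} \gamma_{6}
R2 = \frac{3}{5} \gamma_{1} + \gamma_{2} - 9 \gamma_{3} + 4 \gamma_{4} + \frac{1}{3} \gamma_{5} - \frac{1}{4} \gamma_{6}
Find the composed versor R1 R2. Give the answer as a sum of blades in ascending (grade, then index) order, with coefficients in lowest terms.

Distribute over the terms of R1 (each basis-blade product reordered to ascending indices, repeated generators contracted through their squares):
(8 \gamma_{1}) R2 = \frac{24}{5} + 8 \gamma_{12} - 72 \gamma_{13} + 32 \gamma_{14} + \frac{8}{3} \gamma_{15} - 2 \gamma_{16}
(-\frac{5}{4} \gamma_{2}) R2 = -\frac{5}{4} + \frac{3}{4} \gamma_{12} + \frac{45}{4} \gamma_{23} - 5 \gamma_{24} - \frac{5}{12} \gamma_{25} + \frac{5}{16} \gamma_{26}
(3 \gamma_{4}) R2 = 12 - \frac{9}{5} \gamma_{14} - 3 \gamma_{24} + 27 \gamma_{34} + \gamma_{45} - \frac{3}{4} \gamma_{46}
(-\frac{5}{2} \gamma_{5}) R2 = -\frac{5}{6} + \frac{3}{2} \gamma_{15} + \frac{5}{2} \gamma_{25} - \frac{45}{2} \gamma_{35} + 10 \gamma_{45} + \frac{5}{8} \gamma_{56}
(\frac{6}{5} \gamma_{6}) R2 = -\frac{3}{10} - \frac{18}{25} \gamma_{16} - \frac{6}{5} \gamma_{26} + \frac{54}{5} \gamma_{36} - \frac{24}{5} \gamma_{46} - \frac{2}{5} \gamma_{56}
Summing the partial products and collecting blades:
Answer: \frac{173}{12} + \frac{35}{4} \gamma_{12} - 72 \gamma_{13} + \frac{151}{5} \gamma_{14} + \frac{25}{6} \gamma_{15} - \frac{68}{25} \gamma_{16} + \frac{45}{4} \gamma_{23} - 8 \gamma_{24} + \frac{25}{12} \gamma_{25} - \frac{71}{80} \gamma_{26} + 27 \gamma_{34} - \frac{45}{2} \gamma_{35} + \frac{54}{5} \gamma_{36} + 11 \gamma_{45} - \frac{111}{20} \gamma_{46} + \frac{9}{40} \gamma_{56}


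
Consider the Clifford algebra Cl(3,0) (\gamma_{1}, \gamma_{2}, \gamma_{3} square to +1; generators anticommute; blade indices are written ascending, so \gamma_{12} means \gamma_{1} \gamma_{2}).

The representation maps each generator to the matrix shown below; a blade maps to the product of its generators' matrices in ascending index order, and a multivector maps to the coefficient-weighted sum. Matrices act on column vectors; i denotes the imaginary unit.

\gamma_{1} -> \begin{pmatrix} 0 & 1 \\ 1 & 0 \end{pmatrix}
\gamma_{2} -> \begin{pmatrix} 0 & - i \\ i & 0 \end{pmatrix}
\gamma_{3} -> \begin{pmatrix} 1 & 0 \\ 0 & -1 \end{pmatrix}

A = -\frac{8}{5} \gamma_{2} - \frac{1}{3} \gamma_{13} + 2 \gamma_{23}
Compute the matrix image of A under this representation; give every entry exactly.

Bivector images (products of the table entries): rho(\gamma_{13}) = rho(\gamma_{1})rho(\gamma_{3}) = \begin{pmatrix} 0 & -1 \\ 1 & 0 \end{pmatrix}; rho(\gamma_{23}) = rho(\gamma_{2})rho(\gamma_{3}) = \begin{pmatrix} 0 & i \\ i & 0 \end{pmatrix}.
M = (-\frac{8}{5})*rho(\gamma_{2}) + (-\frac{1}{3})*rho(\gamma_{13}) + (2)*rho(\gamma_{23}), summed entrywise:
Answer: \begin{pmatrix} 0 & \frac{1}{3} + \frac{18 i}{5} \\ - \frac{1}{3} + \frac{2 i}{5} & 0 \end{pmatrix}


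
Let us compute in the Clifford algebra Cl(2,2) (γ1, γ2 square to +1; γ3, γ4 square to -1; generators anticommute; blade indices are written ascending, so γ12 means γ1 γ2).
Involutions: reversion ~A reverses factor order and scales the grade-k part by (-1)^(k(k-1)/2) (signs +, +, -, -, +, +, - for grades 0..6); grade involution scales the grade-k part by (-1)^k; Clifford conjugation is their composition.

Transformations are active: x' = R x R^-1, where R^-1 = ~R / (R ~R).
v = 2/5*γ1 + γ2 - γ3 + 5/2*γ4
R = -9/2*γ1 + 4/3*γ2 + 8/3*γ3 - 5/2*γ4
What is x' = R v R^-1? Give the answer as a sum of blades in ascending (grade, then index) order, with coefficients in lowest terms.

~R = -9/2*γ1 + 4/3*γ2 + 8/3*γ3 - 5/2*γ4, and R ~R = 26/3, so R^-1 = ~R / (26/3).
R v = 169/20 - 151/30*γ12 + 103/30*γ13 - 41/4*γ14 - 4*γ23 + 35/6*γ24 + 25/6*γ34
Answer: -367/40*γ1 + 8/5*γ2 + 31/5*γ3 - 59/8*γ4


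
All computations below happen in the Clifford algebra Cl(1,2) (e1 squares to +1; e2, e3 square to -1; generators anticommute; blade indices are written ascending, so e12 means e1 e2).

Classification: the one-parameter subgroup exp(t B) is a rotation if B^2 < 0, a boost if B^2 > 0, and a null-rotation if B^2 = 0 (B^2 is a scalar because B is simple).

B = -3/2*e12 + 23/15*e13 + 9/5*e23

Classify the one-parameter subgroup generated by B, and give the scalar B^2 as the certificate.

B^2 term by term: the squares give (-3/2)^2*(e12)^2 + (23/15)^2*(e13)^2 + (9/5)^2*(e23)^2 = 9/4*(+1) + 529/225*(+1) + 81/25*(-1) = 49/36 (each basis 2-blade squares to minus the product of its generators' squares); cross terms between blades sharing an index anticommute and cancel. So B^2 = 49/36.
Answer: boost, certificate B^2 = 49/36. B^2 = 49/36 is basis-independent, so its sign is the whole story.


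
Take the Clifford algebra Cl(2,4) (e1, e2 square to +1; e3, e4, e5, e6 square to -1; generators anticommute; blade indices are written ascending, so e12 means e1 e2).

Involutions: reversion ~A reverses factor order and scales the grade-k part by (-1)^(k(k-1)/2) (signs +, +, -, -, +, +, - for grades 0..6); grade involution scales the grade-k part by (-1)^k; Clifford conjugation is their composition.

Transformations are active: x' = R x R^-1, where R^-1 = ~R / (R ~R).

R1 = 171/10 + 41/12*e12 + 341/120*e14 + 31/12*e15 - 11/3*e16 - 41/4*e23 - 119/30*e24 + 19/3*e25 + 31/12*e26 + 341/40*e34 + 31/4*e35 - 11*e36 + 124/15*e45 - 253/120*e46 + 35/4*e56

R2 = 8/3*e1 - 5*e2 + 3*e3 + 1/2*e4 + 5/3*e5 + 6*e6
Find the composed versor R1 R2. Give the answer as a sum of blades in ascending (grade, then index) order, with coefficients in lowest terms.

Distribute over the terms of R2 (each basis-blade product reordered to ascending indices, repeated generators contracted through their squares):
R1 (8/3*e1) = 228/5*e1 - 82/9*e2 - 341/45*e4 - 62/9*e5 + 88/9*e6 - 82/3*e123 - 476/45*e124 + 152/9*e125 + 62/9*e126 + 341/15*e134 + 62/3*e135 - 88/3*e136 + 992/45*e145 - 253/45*e146 + 70/3*e156
R1 (-5*e2) = -205/12*e1 - 171/2*e2 - 205/4*e3 - 119/6*e4 + 95/3*e5 + 155/12*e6 + 341/24*e124 + 155/12*e125 - 55/3*e126 - 341/8*e234 - 155/4*e235 + 55*e236 - 124/3*e245 + 253/24*e246 - 175/4*e256
R1 (3*e3) = 123/4*e2 + 513/10*e3 + 1023/40*e4 + 93/4*e5 - 33*e6 + 41/4*e123 - 341/40*e134 - 31/4*e135 + 11*e136 + 119/10*e234 - 19*e235 - 31/4*e236 + 124/5*e345 - 253/40*e346 + 105/4*e356
R1 (1/2*e4) = -341/240*e1 + 119/60*e2 - 341/80*e3 + 171/20*e4 + 62/15*e5 - 253/240*e6 + 41/24*e124 - 31/24*e145 + 11/6*e146 - 41/8*e234 - 19/6*e245 - 31/24*e246 - 31/8*e345 + 11/2*e346 + 35/8*e456
R1 (5/3*e5) = -155/36*e1 - 95/9*e2 - 155/12*e3 - 124/9*e4 + 57/2*e5 + 175/12*e6 + 205/36*e125 + 341/72*e145 + 55/9*e156 - 205/12*e235 - 119/18*e245 - 155/36*e256 + 341/24*e345 + 55/3*e356 + 253/72*e456
R1 (6*e6) = 22*e1 - 31/2*e2 + 66*e3 + 253/20*e4 - 105/2*e5 + 513/5*e6 + 41/2*e126 + 341/20*e146 + 31/2*e156 - 123/2*e236 - 119/5*e246 + 38*e256 + 1023/20*e346 + 93/2*e356 + 248/5*e456
Summing the partial products and collecting blades:
Answer: 32249/720*e1 - 1319/15*e2 + 11729/240*e3 + 2011/360*e4 + 5069/180*e5 + 76193/720*e6 - 205/12*e123 + 961/180*e124 + 71/2*e125 + 163/18*e126 + 341/24*e134 + 155/12*e135 - 55/3*e136 + 1147/45*e145 + 2387/180*e146 + 809/18*e156 - 717/20*e234 - 449/6*e235 - 57/4*e236 - 460/9*e245 - 291/20*e246 - 181/18*e256 + 527/15*e345 + 2013/40*e346 + 1093/12*e356 + 2587/45*e456


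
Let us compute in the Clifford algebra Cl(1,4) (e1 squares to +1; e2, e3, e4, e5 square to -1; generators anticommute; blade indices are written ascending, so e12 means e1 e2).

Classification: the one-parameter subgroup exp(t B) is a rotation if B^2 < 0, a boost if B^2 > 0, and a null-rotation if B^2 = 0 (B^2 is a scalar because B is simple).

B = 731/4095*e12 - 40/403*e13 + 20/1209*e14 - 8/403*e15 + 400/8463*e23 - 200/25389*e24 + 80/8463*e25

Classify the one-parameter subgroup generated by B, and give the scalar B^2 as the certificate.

B^2 term by term: the squares give (731/4095)^2*(e12)^2 + (-40/403)^2*(e13)^2 + (20/1209)^2*(e14)^2 + (-8/403)^2*(e15)^2 + (400/8463)^2*(e23)^2 + (-200/25389)^2*(e24)^2 + (80/8463)^2*(e25)^2 = 534361/16769025*(+1) + 1600/162409*(+1) + 400/1461681*(+1) + 64/162409*(+1) + 160000/71622369*(-1) + 40000/644601321*(-1) + 6400/71622369*(-1) = 1/25 (each basis 2-blade squares to minus the product of its generators' squares); cross terms between blades sharing an index anticommute and cancel; the commuting (index-disjoint) pairs give grade-4 terms 2*c*c'*(blade product), which cancel blade by blade — e1234: -16000/10231767 + 16000/10231767 = 0; e1235: 6400/3410589 - 6400/3410589 = 0; e1245: -3200/10231767 + 3200/10231767 = 0 — confirming B is simple. So B^2 = 1/25.
Answer: boost, certificate B^2 = 1/25. The invariant at work: B^2 = 1/25 is unchanged by conjugation, hence its sign classifies the subgroup whatever basis B is written in.


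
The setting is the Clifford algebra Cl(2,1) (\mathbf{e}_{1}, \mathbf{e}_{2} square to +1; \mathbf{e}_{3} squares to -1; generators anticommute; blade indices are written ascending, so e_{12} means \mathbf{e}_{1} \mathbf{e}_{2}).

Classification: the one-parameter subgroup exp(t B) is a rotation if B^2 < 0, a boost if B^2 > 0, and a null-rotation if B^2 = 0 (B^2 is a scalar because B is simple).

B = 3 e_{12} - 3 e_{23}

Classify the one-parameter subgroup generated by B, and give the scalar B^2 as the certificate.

B^2 term by term: the squares give (3)^2*(e_{12})^2 + (-3)^2*(e_{23})^2 = 9*(-1) + 9*(+1) = 0 (each basis 2-blade squares to minus the product of its generators' squares); cross terms between blades sharing an index anticommute and cancel. So B^2 = 0.
Answer: null-rotation, certificate B^2 = 0. B^2 = 0 is basis-independent, so its sign is the whole story.


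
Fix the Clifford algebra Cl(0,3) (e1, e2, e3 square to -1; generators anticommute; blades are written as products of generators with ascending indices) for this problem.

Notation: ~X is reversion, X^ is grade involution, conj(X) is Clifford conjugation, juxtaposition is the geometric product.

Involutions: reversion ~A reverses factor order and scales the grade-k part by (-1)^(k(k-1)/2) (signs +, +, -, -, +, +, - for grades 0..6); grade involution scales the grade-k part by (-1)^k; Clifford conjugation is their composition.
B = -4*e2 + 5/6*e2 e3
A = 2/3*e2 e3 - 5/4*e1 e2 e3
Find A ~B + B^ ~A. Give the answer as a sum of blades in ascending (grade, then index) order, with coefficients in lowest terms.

first term: 5/9 - 25/24*e1 - 8/3*e3 + 5*e1 e3
second term: 5/9 - 25/24*e1 + 8/3*e3 + 5*e1 e3
Answer: 10/9 - 25/12*e1 + 10*e1 e3


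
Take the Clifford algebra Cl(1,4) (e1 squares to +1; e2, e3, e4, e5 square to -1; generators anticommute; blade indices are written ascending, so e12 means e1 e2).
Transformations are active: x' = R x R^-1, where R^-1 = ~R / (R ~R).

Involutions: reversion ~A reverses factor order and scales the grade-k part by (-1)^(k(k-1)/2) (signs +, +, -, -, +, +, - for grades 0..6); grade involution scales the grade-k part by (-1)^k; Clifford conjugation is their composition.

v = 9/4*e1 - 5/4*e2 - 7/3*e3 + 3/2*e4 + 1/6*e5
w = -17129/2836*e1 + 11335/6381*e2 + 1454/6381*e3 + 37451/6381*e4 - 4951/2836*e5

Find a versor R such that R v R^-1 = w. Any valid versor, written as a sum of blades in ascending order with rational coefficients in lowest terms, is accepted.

Take R = v + w = -2687/709*e1 + 13435/25524*e2 - 13435/6381*e3 + 94045/12762*e4 - 13435/8508*e5. Because q(v) = q(w) = -38/9, conjugation by R sends v exactly to w.
Answer: -2687/709*e1 + 13435/25524*e2 - 13435/6381*e3 + 94045/12762*e4 - 13435/8508*e5


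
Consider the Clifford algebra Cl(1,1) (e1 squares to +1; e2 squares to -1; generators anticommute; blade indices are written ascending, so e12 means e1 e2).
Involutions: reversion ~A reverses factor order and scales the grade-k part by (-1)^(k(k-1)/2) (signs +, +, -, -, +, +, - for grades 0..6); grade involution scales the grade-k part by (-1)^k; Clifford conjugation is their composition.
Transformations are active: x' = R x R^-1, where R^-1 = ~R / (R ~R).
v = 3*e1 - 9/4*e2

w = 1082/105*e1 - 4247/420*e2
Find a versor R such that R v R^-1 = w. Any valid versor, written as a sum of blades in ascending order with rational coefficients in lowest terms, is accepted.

A norm check does it: q(v) = q(w) = 63/16, hence R = v + w = 1397/105*e1 - 1298/105*e2 realises the map — parallel part kept, (v - w)/2 negated, v carried to w.
Answer: 1397/105*e1 - 1298/105*e2


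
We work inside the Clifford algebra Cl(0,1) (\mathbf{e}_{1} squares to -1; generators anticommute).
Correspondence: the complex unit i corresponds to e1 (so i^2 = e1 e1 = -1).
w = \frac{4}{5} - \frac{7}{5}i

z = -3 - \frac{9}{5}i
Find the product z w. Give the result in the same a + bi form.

In blades: z = -3 - \frac{9}{5} e_{1}, w = \frac{4}{5} - \frac{7}{5} e_{1}.
Distribute z over w term by term (generator squares from the signature, products reordered to ascending indices): (-3)*w = -\frac{12}{5} + \frac{21}{5} e_{1}; (-\frac{9}{5} e_{1})*w = -\frac{63}{25} - \frac{36}{25} e_{1}.
Sum: -\frac{123}{25} + \frac{69}{25} e_{1}; translating back through the correspondence:
Answer: -\frac{123}{25} + \frac{69}{25}i


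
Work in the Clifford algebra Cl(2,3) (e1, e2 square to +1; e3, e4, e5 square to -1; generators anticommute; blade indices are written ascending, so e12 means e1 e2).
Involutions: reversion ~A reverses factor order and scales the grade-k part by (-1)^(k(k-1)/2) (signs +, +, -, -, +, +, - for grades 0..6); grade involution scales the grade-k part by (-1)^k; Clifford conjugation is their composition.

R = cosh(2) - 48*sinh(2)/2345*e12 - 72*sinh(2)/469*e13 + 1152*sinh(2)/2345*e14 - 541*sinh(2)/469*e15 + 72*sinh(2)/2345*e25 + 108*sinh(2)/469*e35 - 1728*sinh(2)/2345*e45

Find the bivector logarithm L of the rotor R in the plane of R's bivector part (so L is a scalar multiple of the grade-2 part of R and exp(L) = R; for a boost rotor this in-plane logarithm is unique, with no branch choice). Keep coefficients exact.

The scalar part of R is cosh(2), which determines |rapidity| via cosh; the sign lives in the bivector part, and pairing them (bivector part over sinh of the rapidity = the plane) gives the unique in-plane L = rapidity * plane.
Concretely: cosh(rapidity) = cosh(2) gives rapidity = ±2, and since rapidity/sinh(rapidity) is even the sign is immaterial: L = (rapidity/sinh(rapidity)) * <R>_2 = (2/sinh(2)) * <R>_2.
Answer: -96/2345*e12 - 144/469*e13 + 2304/2345*e14 - 1082/469*e15 + 144/2345*e25 + 216/469*e35 - 3456/2345*e45


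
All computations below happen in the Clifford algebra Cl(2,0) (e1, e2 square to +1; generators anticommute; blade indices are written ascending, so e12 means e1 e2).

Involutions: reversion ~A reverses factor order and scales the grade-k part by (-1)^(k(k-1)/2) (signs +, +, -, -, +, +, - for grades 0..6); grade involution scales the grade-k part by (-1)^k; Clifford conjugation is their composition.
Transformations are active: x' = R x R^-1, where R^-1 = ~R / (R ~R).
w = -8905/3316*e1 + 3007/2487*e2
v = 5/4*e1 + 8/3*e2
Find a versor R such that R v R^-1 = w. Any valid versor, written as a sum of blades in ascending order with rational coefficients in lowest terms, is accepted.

A norm check does it: q(v) = q(w) = 1249/144, hence R = v + w = -1190/829*e1 + 3213/829*e2 realises the map — parallel part kept, (v - w)/2 negated, v carried to w.
Answer: -1190/829*e1 + 3213/829*e2


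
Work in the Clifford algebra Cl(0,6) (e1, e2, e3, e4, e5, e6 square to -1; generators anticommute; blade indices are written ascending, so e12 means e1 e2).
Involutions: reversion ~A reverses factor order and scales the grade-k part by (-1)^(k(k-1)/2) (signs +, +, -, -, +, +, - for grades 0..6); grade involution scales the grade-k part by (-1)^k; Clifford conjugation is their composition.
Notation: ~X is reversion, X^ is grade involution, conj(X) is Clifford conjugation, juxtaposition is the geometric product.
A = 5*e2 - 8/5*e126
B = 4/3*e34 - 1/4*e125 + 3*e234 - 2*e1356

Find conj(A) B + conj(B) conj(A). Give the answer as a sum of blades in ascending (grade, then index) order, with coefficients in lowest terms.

first term: 5/4*e15 + 15*e34 + 2/5*e56 - 20/3*e234 + 16/5*e235 - 24/5*e1346 - 32/15*e12346 - 10*e12356
second term: 5/4*e15 + 15*e34 - 2/5*e56 + 20/3*e234 + 16/5*e235 - 24/5*e1346 + 32/15*e12346 - 10*e12356
Answer: 5/2*e15 + 30*e34 + 32/5*e235 - 48/5*e1346 - 20*e12356


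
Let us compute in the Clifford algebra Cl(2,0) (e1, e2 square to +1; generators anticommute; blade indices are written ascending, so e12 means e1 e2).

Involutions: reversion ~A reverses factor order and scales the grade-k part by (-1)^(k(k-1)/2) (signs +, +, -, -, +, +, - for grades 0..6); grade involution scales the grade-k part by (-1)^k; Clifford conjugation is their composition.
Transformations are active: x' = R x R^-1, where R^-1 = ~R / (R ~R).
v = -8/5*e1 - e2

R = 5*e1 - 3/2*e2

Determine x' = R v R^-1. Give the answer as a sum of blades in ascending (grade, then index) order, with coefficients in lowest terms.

~R = 5*e1 - 3/2*e2, and R ~R = 109/4, so R^-1 = ~R / (109/4).
R v = -13/2 - 37/5*e12
Answer: -428/545*e1 + 187/109*e2


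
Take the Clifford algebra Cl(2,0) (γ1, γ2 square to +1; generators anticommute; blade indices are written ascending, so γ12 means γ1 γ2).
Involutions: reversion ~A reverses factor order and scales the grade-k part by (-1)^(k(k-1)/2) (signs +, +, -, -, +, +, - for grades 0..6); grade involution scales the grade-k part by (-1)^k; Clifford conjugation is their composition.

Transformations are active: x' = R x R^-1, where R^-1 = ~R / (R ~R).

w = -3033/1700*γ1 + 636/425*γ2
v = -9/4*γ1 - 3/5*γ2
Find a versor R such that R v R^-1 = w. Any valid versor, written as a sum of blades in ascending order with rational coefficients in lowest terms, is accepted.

Reasoning: v^2 = w^2 = 2169/400 since conjugation preserves the quadratic form; R = v + w = -3429/850*γ1 + 381/425*γ2 is then valid when invertible, keeping its own part and reversing (v - w)/2.
Answer: -3429/850*γ1 + 381/425*γ2


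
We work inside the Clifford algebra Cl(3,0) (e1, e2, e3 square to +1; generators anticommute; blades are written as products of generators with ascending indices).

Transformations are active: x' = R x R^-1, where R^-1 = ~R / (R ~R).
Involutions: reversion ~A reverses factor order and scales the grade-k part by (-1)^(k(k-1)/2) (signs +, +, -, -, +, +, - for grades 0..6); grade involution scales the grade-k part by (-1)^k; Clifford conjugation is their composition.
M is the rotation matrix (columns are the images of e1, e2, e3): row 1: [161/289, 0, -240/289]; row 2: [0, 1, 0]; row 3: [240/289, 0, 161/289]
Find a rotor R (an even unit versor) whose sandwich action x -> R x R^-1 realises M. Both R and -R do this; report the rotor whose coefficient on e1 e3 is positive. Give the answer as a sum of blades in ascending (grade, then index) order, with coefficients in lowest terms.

Method: write R = a + b12*e1 e2 + b13*e1 e3 + b23*e2 e3 with a^2 + b12^2 + b13^2 + b23^2 = 1 (so R^-1 = ~R). Expanding the columns R e_j ~R gives tr M = 4a^2 - 1 and, from the antisymmetric part, M21 - M12 = -4a*b12, M13 - M31 = 4a*b13, M32 - M23 = -4a*b23.
Here tr M = 611/289, so a^2 = (1 + tr M)/4 = 225/289 and a = ±15/17. Taking a = 15/17: M21 - M12 = 0, M13 - M31 = -480/289, M32 - M23 = 0, giving b12 = 0, b13 = -8/17, b23 = 0, i.e. R = 15/17 - 8/17*e1 e3.
Its e1 e3 coefficient is negative, so report the other preimage -R.
Answer: -15/17 + 8/17*e1 e3. Key observation: the double cover Spin(3) -> SO(3) sends R and -R to the same matrix (trace 611/289 here), so the stated sign of the e1 e3 coefficient is what selects one sheet.


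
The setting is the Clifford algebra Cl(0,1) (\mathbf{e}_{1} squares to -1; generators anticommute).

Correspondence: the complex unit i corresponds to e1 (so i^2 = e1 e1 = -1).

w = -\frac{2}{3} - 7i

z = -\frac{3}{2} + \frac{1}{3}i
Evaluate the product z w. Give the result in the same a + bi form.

In blades: z = -\frac{3}{2} + \frac{1}{3} e_{1}, w = -\frac{2}{3} - 7 e_{1}.
Distribute z over w term by term (generator squares from the signature, products reordered to ascending indices): (-\frac{3}{2})*w = 1 + \frac{21}{2} e_{1}; (\frac{1}{3} e_{1})*w = \frac{7}{3} - \frac{2}{9} e_{1}.
Sum: \frac{10}{3} + \frac{185}{18} e_{1}; translating back through the correspondence:
Answer: \frac{10}{3} + \frac{185}{18}i


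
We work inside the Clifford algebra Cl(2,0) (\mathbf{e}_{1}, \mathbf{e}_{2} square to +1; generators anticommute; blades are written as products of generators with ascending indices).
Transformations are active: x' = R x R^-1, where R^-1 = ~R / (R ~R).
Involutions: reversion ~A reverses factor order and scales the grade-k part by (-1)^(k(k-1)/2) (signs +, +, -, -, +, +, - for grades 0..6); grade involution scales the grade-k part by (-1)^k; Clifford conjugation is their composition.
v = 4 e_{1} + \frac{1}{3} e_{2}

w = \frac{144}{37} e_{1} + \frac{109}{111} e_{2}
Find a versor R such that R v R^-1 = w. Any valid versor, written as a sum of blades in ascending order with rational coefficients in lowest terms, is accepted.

Here q(v) = q(w) = \frac{145}{9}; the classical choice R = v + w = \frac{292}{37} e_{1} + \frac{146}{111} e_{2} then realises v -> w under the sandwich.
Answer: \frac{292}{37} e_{1} + \frac{146}{111} e_{2}


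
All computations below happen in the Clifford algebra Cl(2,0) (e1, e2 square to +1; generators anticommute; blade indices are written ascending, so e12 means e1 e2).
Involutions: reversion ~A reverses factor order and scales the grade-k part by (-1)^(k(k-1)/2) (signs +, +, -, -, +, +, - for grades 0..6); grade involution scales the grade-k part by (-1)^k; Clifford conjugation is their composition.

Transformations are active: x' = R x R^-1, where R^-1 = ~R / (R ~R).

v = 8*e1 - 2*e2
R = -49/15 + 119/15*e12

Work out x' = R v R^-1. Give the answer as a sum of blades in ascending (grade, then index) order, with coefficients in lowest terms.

~R = -49/15 - 119/15*e12, and R ~R = 16562/225, so R^-1 = ~R / (16562/225).
R v = -42*e1 - 854/15*e2
Answer: -722/169*e1 + 1192/169*e2


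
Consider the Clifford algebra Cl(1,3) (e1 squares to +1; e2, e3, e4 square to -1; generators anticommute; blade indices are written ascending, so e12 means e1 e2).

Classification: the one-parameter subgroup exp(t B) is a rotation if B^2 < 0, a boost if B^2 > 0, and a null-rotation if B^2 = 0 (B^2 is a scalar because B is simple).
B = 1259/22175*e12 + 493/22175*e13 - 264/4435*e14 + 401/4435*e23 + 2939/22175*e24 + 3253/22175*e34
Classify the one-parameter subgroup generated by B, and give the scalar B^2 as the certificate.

B^2 term by term: the squares give (1259/22175)^2*(e12)^2 + (493/22175)^2*(e13)^2 + (-264/4435)^2*(e14)^2 + (401/4435)^2*(e23)^2 + (2939/22175)^2*(e24)^2 + (3253/22175)^2*(e34)^2 = 1585081/491730625*(+1) + 243049/491730625*(+1) + 69696/19669225*(+1) + 160801/19669225*(-1) + 8637721/491730625*(-1) + 10582009/491730625*(-1) = -1/25 (each basis 2-blade squares to minus the product of its generators' squares); cross terms between blades sharing an index anticommute and cancel; the commuting (index-disjoint) pairs give grade-4 terms 2*c*c'*(blade product), which cancel blade by blade — e1234: 8191054/491730625 - 2897854/491730625 - 211728/19669225 = 0 — confirming B is simple. So B^2 = -1/25.
Answer: rotation, certificate B^2 = -1/25. Because -1/25 is invariant under every versor sandwich, the classification follows from its sign alone.


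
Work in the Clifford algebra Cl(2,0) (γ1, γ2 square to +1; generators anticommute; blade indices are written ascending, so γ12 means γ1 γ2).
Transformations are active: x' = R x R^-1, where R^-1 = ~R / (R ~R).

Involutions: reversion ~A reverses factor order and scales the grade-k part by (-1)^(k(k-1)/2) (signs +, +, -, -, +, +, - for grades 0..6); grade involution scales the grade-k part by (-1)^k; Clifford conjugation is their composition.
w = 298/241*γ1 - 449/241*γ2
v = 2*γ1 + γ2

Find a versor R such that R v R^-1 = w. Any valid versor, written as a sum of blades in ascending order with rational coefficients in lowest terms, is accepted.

Equal squares first: v^2 = w^2 = 5. Then v + w = 780/241*γ1 - 208/241*γ2 is a versor taking v to w, provided it is invertible.
Answer: 780/241*γ1 - 208/241*γ2


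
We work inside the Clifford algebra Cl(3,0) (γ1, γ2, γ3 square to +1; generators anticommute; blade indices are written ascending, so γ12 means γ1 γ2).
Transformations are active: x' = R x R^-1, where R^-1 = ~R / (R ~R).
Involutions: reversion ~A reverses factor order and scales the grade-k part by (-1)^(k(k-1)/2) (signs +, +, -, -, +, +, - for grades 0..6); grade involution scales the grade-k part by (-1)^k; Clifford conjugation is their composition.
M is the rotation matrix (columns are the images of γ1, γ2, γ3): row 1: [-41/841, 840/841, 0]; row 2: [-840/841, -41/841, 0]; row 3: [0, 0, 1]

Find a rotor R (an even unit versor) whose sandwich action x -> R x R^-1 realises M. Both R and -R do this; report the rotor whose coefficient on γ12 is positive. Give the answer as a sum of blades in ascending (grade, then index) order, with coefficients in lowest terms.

Method: write R = a + b12*γ12 + b13*γ13 + b23*γ23 with a^2 + b12^2 + b13^2 + b23^2 = 1 (so R^-1 = ~R). Expanding the columns R e_j ~R gives tr M = 4a^2 - 1 and, from the antisymmetric part, M21 - M12 = -4a*b12, M13 - M31 = 4a*b13, M32 - M23 = -4a*b23.
Here tr M = 759/841, so a^2 = (1 + tr M)/4 = 400/841 and a = ±20/29. Taking a = 20/29: M21 - M12 = -1680/841, M13 - M31 = 0, M32 - M23 = 0, giving b12 = 21/29, b13 = 0, b23 = 0, i.e. R = 20/29 + 21/29*γ12.
Its γ12 coefficient is already positive.
Answer: 20/29 + 21/29*γ12. Uniqueness: Spin(3) -> SO(3) maps R and -R to the same rotation of trace 759/841; fixing the sign of the γ12 coefficient removes the ambiguity.


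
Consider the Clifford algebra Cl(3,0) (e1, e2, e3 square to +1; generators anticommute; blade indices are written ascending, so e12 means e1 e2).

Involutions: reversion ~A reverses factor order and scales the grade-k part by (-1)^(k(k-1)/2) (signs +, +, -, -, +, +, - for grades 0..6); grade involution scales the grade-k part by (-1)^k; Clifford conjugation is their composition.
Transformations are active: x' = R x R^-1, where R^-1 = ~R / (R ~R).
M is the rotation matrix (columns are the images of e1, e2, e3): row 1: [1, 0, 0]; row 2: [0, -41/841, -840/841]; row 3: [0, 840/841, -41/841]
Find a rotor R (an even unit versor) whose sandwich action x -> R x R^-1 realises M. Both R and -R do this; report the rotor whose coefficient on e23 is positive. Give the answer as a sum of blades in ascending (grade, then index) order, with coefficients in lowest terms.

Method: write R = a + b12*e12 + b13*e13 + b23*e23 with a^2 + b12^2 + b13^2 + b23^2 = 1 (so R^-1 = ~R). Expanding the columns R e_j ~R gives tr M = 4a^2 - 1 and, from the antisymmetric part, M21 - M12 = -4a*b12, M13 - M31 = 4a*b13, M32 - M23 = -4a*b23.
Here tr M = 759/841, so a^2 = (1 + tr M)/4 = 400/841 and a = ±20/29. Taking a = 20/29: M21 - M12 = 0, M13 - M31 = 0, M32 - M23 = 1680/841, giving b12 = 0, b13 = 0, b23 = -21/29, i.e. R = 20/29 - 21/29*e23.
Its e23 coefficient is negative, so report the other preimage -R.
Answer: -20/29 + 21/29*e23. Sheet selection: the two-to-one cover makes ±R indistinguishable at the matrix level (trace 759/841), so uniqueness comes from the required sign on e23.
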